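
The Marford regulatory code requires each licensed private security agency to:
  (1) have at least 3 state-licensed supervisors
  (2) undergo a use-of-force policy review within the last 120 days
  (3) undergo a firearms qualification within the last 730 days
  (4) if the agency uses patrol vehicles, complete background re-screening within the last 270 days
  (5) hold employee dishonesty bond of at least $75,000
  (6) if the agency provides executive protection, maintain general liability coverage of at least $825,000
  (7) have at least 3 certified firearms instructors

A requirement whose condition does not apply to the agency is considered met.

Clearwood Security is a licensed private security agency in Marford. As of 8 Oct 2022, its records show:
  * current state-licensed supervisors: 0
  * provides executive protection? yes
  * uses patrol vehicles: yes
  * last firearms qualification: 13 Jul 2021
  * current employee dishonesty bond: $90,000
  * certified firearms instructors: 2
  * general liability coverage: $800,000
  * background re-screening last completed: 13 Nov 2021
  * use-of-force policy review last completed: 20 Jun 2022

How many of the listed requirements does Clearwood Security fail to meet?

1. state-licensed supervisors 0 < 3 → not met
2. use-of-force policy review 110 days ago vs limit 120 → met
3. firearms qualification 452 days ago vs limit 730 → met
4. condition 'uses patrol vehicles' holds; background re-screening 329 days ago vs limit 270 → not met
5. employee dishonesty bond $90,000 ≥ $75,000 → met
6. condition 'provides executive protection' holds; general liability coverage $800,000 < $825,000 → not met
7. certified firearms instructors 2 < 3 → not met
Not met: 4 of 7

4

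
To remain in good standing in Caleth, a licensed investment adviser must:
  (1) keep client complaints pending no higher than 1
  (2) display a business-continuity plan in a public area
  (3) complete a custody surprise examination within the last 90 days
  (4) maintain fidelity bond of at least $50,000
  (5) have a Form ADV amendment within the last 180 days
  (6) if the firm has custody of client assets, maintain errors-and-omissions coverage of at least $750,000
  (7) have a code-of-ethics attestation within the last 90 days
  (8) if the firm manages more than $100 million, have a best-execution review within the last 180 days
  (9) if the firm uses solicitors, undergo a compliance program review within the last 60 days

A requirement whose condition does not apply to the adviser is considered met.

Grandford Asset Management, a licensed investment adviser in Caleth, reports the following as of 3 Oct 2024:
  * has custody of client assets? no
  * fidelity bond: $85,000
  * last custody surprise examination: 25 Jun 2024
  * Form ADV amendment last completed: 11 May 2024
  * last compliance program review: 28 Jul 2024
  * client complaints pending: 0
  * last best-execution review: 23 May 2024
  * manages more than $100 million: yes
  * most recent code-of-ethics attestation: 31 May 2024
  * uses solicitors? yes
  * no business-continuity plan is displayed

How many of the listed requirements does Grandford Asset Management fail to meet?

1. client complaints pending 0 ≤ 1 → met
2. business-continuity plan absent → not met
3. custody surprise examination 100 days ago vs limit 90 → not met
4. fidelity bond $85,000 ≥ $50,000 → met
5. Form ADV amendment 145 days ago vs limit 180 → met
6. condition 'has custody of client assets' does not hold → requirement n/a → met
7. code-of-ethics attestation 125 days ago vs limit 90 → not met
8. condition 'manages more than $100 million' holds; best-execution review 133 days ago vs limit 180 → met
9. condition 'uses solicitors' holds; compliance program review 67 days ago vs limit 60 → not met
Not met: 4 of 9

4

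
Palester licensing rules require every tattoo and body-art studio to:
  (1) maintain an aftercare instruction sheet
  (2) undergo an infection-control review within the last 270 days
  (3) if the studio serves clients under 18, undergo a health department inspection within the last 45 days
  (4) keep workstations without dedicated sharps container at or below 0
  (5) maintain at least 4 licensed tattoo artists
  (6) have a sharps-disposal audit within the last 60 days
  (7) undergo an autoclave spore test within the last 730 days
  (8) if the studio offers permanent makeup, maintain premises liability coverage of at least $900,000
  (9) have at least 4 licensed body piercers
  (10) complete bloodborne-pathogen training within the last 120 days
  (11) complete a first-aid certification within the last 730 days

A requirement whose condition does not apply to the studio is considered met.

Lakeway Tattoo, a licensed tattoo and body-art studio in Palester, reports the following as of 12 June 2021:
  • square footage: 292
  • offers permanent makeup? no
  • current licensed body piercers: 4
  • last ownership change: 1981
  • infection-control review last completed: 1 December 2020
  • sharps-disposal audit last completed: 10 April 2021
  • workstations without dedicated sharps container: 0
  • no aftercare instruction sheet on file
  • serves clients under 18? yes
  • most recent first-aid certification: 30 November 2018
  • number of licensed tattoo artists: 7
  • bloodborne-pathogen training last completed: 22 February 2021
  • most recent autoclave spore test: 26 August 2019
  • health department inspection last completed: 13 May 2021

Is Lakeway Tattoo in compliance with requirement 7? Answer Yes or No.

Yes

7. autoclave spore test 656 days ago vs limit 730 → met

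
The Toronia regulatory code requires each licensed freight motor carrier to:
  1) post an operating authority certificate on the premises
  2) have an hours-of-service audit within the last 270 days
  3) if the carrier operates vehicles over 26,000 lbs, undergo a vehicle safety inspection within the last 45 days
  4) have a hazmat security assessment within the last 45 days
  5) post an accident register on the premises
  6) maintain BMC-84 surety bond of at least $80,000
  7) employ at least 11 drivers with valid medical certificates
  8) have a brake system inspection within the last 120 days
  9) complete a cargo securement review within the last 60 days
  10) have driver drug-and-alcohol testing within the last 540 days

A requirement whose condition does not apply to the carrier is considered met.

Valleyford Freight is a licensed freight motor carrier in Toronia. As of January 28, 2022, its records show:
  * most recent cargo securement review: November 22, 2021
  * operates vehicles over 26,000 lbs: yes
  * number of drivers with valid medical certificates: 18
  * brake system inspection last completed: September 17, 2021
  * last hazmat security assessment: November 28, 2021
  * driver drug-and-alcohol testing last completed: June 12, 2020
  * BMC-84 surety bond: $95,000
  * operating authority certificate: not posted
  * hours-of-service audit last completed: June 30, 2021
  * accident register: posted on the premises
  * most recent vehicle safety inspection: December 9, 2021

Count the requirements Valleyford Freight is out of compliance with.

6

1. operating authority certificate absent → not met
2. hours-of-service audit 212 days ago vs limit 270 → met
3. condition 'operates vehicles over 26,000 lbs' holds; vehicle safety inspection 50 days ago vs limit 45 → not met
4. hazmat security assessment 61 days ago vs limit 45 → not met
5. accident register present → met
6. BMC-84 surety bond $95,000 ≥ $80,000 → met
7. drivers with valid medical certificates 18 ≥ 11 → met
8. brake system inspection 133 days ago vs limit 120 → not met
9. cargo securement review 67 days ago vs limit 60 → not met
10. driver drug-and-alcohol testing 595 days ago vs limit 540 → not met
Not met: 6 of 10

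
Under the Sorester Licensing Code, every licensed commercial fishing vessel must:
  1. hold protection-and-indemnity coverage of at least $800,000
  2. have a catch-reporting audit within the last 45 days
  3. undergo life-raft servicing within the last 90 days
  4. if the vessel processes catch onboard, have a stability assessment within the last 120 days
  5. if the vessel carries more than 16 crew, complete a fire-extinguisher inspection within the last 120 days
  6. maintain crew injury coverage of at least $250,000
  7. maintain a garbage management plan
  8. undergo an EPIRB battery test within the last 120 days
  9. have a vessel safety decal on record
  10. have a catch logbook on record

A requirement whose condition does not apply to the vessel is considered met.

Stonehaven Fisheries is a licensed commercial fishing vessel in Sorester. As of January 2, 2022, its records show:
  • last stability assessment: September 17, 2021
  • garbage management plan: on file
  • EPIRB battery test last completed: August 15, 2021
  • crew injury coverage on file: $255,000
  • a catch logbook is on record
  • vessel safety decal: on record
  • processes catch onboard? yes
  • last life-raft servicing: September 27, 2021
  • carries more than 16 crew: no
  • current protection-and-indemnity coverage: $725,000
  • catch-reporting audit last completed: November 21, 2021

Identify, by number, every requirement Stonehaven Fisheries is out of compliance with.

1, 3, 8

1. protection-and-indemnity coverage $725,000 < $800,000 → not met
2. catch-reporting audit 42 days ago vs limit 45 → met
3. life-raft servicing 97 days ago vs limit 90 → not met
4. condition 'processes catch onboard' holds; stability assessment 107 days ago vs limit 120 → met
5. condition 'carries more than 16 crew' does not hold → requirement n/a → met
6. crew injury coverage $255,000 ≥ $250,000 → met
7. garbage management plan present → met
8. EPIRB battery test 140 days ago vs limit 120 → not met
9. vessel safety decal present → met
10. catch logbook present → met
Not met: 1, 3, 8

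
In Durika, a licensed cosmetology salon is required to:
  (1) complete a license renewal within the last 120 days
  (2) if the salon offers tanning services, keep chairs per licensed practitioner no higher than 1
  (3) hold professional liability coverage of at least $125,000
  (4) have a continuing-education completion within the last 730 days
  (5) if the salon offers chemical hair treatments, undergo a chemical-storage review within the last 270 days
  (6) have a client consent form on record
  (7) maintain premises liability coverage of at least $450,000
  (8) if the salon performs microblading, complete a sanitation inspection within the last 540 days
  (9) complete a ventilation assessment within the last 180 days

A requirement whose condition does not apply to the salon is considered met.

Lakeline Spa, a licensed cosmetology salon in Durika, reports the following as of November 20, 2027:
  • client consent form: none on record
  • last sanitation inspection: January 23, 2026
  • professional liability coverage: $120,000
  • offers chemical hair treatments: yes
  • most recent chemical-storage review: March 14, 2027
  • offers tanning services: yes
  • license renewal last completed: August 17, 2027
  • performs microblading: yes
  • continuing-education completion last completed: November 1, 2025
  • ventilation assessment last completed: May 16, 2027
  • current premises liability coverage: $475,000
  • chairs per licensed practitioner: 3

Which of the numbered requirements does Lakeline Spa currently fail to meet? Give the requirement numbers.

1. license renewal 95 days ago vs limit 120 → met
2. condition 'offers tanning services' holds; chairs per licensed practitioner 3 > 1 → not met
3. professional liability coverage $120,000 < $125,000 → not met
4. continuing-education completion 749 days ago vs limit 730 → not met
5. condition 'offers chemical hair treatments' holds; chemical-storage review 251 days ago vs limit 270 → met
6. client consent form absent → not met
7. premises liability coverage $475,000 ≥ $450,000 → met
8. condition 'performs microblading' holds; sanitation inspection 666 days ago vs limit 540 → not met
9. ventilation assessment 188 days ago vs limit 180 → not met
Not met: 2, 3, 4, 6, 8, 9

2, 3, 4, 6, 8, 9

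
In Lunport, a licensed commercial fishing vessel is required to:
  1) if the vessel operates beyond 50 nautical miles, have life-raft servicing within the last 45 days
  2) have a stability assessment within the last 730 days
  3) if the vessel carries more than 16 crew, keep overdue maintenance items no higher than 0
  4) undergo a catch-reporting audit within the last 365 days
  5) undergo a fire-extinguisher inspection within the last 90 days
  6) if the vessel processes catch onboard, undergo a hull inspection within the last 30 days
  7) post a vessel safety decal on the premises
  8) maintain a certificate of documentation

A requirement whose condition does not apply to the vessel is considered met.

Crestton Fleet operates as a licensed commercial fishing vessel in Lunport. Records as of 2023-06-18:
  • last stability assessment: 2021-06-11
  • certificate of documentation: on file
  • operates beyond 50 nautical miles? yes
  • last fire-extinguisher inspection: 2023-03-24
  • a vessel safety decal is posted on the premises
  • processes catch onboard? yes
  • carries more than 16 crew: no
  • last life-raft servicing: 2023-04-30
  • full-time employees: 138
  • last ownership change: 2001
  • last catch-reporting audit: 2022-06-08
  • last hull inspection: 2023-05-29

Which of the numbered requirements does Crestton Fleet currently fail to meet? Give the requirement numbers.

1. condition 'operates beyond 50 nautical miles' holds; life-raft servicing 49 days ago vs limit 45 → not met
2. stability assessment 737 days ago vs limit 730 → not met
3. condition 'carries more than 16 crew' does not hold → requirement n/a → met
4. catch-reporting audit 375 days ago vs limit 365 → not met
5. fire-extinguisher inspection 86 days ago vs limit 90 → met
6. condition 'processes catch onboard' holds; hull inspection 20 days ago vs limit 30 → met
7. vessel safety decal present → met
8. certificate of documentation present → met
Not met: 1, 2, 4

1, 2, 4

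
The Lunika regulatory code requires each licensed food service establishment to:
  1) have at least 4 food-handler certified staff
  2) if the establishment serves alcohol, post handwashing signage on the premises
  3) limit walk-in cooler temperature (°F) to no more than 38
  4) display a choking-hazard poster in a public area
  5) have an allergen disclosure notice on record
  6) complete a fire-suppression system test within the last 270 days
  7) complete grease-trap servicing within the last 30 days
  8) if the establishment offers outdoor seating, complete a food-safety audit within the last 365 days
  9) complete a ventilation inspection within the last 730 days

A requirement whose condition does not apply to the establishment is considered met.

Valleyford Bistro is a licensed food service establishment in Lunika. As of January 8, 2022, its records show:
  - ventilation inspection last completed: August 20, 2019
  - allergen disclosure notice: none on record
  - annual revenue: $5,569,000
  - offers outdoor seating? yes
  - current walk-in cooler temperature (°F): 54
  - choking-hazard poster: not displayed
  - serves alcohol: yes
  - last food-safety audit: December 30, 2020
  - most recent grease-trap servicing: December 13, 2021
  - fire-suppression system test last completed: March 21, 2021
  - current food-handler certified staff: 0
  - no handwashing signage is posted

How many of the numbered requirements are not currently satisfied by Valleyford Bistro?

1. food-handler certified staff 0 < 4 → not met
2. condition 'serves alcohol' holds; handwashing signage absent → not met
3. walk-in cooler temperature (°F) 54 > 38 → not met
4. choking-hazard poster absent → not met
5. allergen disclosure notice absent → not met
6. fire-suppression system test 293 days ago vs limit 270 → not met
7. grease-trap servicing 26 days ago vs limit 30 → met
8. condition 'offers outdoor seating' holds; food-safety audit 374 days ago vs limit 365 → not met
9. ventilation inspection 872 days ago vs limit 730 → not met
Not met: 8 of 9

8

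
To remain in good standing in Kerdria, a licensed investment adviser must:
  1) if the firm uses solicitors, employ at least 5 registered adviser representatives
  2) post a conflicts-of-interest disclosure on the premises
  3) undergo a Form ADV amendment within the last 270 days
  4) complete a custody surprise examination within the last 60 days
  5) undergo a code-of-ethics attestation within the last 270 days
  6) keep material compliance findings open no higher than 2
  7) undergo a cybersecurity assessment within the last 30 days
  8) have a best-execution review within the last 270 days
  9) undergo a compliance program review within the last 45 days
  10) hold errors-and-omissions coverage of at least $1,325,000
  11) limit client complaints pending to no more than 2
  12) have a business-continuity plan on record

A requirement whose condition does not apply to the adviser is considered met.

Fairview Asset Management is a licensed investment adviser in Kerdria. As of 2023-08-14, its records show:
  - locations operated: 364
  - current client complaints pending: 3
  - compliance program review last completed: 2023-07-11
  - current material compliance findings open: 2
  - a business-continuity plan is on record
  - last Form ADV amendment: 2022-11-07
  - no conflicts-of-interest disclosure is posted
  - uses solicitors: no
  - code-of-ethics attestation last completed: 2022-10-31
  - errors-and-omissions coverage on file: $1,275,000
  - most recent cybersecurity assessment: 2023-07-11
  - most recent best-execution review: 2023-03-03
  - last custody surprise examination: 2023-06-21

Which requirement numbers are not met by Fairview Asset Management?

2, 3, 5, 7, 10, 11

1. condition 'uses solicitors' does not hold → requirement n/a → met
2. conflicts-of-interest disclosure absent → not met
3. Form ADV amendment 280 days ago vs limit 270 → not met
4. custody surprise examination 54 days ago vs limit 60 → met
5. code-of-ethics attestation 287 days ago vs limit 270 → not met
6. material compliance findings open 2 ≤ 2 → met
7. cybersecurity assessment 34 days ago vs limit 30 → not met
8. best-execution review 164 days ago vs limit 270 → met
9. compliance program review 34 days ago vs limit 45 → met
10. errors-and-omissions coverage $1,275,000 < $1,325,000 → not met
11. client complaints pending 3 > 2 → not met
12. business-continuity plan present → met
Not met: 2, 3, 5, 7, 10, 11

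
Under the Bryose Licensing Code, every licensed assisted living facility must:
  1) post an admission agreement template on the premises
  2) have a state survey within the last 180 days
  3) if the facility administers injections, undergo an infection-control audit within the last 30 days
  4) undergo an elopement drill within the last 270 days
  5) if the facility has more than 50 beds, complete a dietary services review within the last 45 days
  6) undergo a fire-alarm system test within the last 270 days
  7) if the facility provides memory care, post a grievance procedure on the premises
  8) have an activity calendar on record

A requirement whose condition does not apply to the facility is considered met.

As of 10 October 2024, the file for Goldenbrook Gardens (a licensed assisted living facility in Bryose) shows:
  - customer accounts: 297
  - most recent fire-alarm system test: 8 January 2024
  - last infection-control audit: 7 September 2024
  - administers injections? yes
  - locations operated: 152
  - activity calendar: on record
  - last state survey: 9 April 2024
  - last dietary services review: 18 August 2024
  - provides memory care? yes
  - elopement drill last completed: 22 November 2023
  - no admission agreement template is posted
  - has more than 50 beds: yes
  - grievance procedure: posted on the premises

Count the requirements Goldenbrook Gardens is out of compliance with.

6

1. admission agreement template absent → not met
2. state survey 184 days ago vs limit 180 → not met
3. condition 'administers injections' holds; infection-control audit 33 days ago vs limit 30 → not met
4. elopement drill 323 days ago vs limit 270 → not met
5. condition 'has more than 50 beds' holds; dietary services review 53 days ago vs limit 45 → not met
6. fire-alarm system test 276 days ago vs limit 270 → not met
7. condition 'provides memory care' holds; grievance procedure present → met
8. activity calendar present → met
Not met: 6 of 8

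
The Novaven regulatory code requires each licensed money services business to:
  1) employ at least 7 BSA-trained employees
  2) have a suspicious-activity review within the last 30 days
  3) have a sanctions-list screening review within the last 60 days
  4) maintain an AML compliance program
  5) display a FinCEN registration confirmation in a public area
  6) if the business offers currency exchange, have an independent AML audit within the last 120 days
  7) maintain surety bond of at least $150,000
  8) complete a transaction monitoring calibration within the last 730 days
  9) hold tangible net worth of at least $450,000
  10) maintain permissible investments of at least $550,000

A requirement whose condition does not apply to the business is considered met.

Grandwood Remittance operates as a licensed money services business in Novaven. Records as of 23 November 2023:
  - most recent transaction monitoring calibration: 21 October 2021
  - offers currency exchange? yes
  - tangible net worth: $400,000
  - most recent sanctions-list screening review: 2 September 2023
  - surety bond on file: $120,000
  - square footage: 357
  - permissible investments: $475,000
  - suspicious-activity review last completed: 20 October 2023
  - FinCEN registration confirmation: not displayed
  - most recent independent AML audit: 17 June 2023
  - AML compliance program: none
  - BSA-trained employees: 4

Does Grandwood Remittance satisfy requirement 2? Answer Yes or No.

No

2. suspicious-activity review 34 days ago vs limit 30 → not met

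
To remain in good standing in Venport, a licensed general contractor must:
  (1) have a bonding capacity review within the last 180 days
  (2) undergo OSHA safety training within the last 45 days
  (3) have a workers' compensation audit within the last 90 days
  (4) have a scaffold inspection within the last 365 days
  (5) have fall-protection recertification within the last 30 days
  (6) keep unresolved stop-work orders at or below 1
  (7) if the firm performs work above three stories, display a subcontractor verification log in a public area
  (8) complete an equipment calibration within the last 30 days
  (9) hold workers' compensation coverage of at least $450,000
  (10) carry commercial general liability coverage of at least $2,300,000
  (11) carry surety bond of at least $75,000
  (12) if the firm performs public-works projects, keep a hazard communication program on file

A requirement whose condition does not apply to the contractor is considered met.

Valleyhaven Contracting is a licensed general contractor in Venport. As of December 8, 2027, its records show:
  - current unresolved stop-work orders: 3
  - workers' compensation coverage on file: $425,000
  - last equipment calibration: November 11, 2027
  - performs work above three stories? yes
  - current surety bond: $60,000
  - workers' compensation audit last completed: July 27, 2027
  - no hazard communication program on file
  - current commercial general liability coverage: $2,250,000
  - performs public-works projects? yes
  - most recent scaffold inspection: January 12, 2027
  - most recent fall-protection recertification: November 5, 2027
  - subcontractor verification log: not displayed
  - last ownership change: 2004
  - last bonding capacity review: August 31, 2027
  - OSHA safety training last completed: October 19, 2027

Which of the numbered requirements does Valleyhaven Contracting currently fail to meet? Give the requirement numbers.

1. bonding capacity review 99 days ago vs limit 180 → met
2. OSHA safety training 50 days ago vs limit 45 → not met
3. workers' compensation audit 134 days ago vs limit 90 → not met
4. scaffold inspection 330 days ago vs limit 365 → met
5. fall-protection recertification 33 days ago vs limit 30 → not met
6. unresolved stop-work orders 3 > 1 → not met
7. condition 'performs work above three stories' holds; subcontractor verification log absent → not met
8. equipment calibration 27 days ago vs limit 30 → met
9. workers' compensation coverage $425,000 < $450,000 → not met
10. commercial general liability coverage $2,250,000 < $2,300,000 → not met
11. surety bond $60,000 < $75,000 → not met
12. condition 'performs public-works projects' holds; hazard communication program absent → not met
Not met: 2, 3, 5, 6, 7, 9, 10, 11, 12

2, 3, 5, 6, 7, 9, 10, 11, 12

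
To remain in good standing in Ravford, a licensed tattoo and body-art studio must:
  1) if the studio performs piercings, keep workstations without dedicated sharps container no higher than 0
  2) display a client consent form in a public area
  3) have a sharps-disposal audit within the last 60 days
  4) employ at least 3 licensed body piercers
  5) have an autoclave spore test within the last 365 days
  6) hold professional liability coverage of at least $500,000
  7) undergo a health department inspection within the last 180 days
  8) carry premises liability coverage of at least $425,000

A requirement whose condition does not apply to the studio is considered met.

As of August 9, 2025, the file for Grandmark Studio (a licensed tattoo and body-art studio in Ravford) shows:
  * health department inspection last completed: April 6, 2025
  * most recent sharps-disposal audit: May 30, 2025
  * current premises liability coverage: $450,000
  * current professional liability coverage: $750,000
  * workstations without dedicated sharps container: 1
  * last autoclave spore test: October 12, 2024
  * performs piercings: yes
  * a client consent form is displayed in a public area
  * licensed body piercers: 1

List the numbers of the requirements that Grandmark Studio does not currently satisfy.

1. condition 'performs piercings' holds; workstations without dedicated sharps container 1 > 0 → not met
2. client consent form present → met
3. sharps-disposal audit 71 days ago vs limit 60 → not met
4. licensed body piercers 1 < 3 → not met
5. autoclave spore test 301 days ago vs limit 365 → met
6. professional liability coverage $750,000 ≥ $500,000 → met
7. health department inspection 125 days ago vs limit 180 → met
8. premises liability coverage $450,000 ≥ $425,000 → met
Not met: 1, 3, 4

1, 3, 4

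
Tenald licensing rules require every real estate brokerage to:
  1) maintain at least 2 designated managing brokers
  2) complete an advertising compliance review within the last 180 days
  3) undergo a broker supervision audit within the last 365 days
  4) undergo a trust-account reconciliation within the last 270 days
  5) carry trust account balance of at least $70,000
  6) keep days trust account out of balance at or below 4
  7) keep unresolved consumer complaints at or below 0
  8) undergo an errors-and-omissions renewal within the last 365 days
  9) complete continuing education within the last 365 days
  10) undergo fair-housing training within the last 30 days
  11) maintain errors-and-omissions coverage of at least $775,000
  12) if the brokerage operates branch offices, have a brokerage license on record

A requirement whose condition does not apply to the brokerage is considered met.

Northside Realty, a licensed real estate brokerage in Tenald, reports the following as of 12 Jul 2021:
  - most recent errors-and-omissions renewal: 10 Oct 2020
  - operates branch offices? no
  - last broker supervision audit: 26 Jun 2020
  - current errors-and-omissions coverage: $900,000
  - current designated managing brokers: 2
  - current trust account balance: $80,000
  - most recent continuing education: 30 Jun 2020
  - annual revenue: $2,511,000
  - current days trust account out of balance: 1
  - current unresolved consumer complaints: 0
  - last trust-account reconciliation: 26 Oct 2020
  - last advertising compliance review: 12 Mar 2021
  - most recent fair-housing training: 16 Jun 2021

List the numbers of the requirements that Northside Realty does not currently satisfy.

3, 9

1. designated managing brokers 2 ≥ 2 → met
2. advertising compliance review 122 days ago vs limit 180 → met
3. broker supervision audit 381 days ago vs limit 365 → not met
4. trust-account reconciliation 259 days ago vs limit 270 → met
5. trust account balance $80,000 ≥ $70,000 → met
6. days trust account out of balance 1 ≤ 4 → met
7. unresolved consumer complaints 0 ≤ 0 → met
8. errors-and-omissions renewal 275 days ago vs limit 365 → met
9. continuing education 377 days ago vs limit 365 → not met
10. fair-housing training 26 days ago vs limit 30 → met
11. errors-and-omissions coverage $900,000 ≥ $775,000 → met
12. condition 'operates branch offices' does not hold → requirement n/a → met
Not met: 3, 9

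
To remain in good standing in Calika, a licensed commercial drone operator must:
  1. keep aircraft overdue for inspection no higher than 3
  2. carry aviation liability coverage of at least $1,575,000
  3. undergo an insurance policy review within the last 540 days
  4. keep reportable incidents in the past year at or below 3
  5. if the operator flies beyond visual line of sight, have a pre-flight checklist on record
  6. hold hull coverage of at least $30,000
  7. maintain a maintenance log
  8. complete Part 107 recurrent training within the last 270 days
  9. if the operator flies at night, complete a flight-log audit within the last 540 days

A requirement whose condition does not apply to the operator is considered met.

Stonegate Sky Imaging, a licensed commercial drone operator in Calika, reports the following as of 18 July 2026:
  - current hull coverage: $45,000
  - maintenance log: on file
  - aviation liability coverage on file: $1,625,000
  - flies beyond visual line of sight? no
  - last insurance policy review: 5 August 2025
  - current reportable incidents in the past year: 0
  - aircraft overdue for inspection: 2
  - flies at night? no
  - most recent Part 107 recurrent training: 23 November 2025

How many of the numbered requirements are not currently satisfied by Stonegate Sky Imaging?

0

1. aircraft overdue for inspection 2 ≤ 3 → met
2. aviation liability coverage $1,625,000 ≥ $1,575,000 → met
3. insurance policy review 347 days ago vs limit 540 → met
4. reportable incidents in the past year 0 ≤ 3 → met
5. condition 'flies beyond visual line of sight' does not hold → requirement n/a → met
6. hull coverage $45,000 ≥ $30,000 → met
7. maintenance log present → met
8. Part 107 recurrent training 237 days ago vs limit 270 → met
9. condition 'flies at night' does not hold → requirement n/a → met
Not met: 0 of 9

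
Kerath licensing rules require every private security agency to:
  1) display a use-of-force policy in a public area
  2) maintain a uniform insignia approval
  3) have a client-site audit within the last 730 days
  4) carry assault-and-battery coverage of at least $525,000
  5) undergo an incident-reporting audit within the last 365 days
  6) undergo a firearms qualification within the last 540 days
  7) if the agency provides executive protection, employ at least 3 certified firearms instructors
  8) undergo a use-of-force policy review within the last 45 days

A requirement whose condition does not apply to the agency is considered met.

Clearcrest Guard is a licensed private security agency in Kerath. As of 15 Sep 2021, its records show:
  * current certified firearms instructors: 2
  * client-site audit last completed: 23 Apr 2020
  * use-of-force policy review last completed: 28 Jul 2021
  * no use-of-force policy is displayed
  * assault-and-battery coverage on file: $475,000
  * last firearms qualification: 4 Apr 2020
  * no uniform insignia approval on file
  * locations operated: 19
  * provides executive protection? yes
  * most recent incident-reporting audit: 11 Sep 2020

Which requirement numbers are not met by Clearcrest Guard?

1, 2, 4, 5, 7, 8

1. use-of-force policy absent → not met
2. uniform insignia approval absent → not met
3. client-site audit 510 days ago vs limit 730 → met
4. assault-and-battery coverage $475,000 < $525,000 → not met
5. incident-reporting audit 369 days ago vs limit 365 → not met
6. firearms qualification 529 days ago vs limit 540 → met
7. condition 'provides executive protection' holds; certified firearms instructors 2 < 3 → not met
8. use-of-force policy review 49 days ago vs limit 45 → not met
Not met: 1, 2, 4, 5, 7, 8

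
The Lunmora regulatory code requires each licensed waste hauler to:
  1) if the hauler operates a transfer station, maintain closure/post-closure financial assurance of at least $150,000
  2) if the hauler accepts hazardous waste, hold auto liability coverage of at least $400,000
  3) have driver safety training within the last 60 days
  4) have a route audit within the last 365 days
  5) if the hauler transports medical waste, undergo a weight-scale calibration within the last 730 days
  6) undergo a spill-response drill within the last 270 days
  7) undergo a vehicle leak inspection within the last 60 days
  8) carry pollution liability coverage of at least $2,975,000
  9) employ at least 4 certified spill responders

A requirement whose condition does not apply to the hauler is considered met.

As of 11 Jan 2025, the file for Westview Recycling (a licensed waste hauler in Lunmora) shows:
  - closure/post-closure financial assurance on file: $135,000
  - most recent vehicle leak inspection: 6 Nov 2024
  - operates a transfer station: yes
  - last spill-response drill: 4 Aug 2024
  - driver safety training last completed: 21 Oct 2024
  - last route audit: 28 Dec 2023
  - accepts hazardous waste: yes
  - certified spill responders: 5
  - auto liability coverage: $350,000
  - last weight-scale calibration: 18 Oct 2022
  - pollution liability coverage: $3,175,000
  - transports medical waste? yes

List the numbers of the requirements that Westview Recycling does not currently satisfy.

1, 2, 3, 4, 5, 7

1. condition 'operates a transfer station' holds; closure/post-closure financial assurance $135,000 < $150,000 → not met
2. condition 'accepts hazardous waste' holds; auto liability coverage $350,000 < $400,000 → not met
3. driver safety training 82 days ago vs limit 60 → not met
4. route audit 380 days ago vs limit 365 → not met
5. condition 'transports medical waste' holds; weight-scale calibration 816 days ago vs limit 730 → not met
6. spill-response drill 160 days ago vs limit 270 → met
7. vehicle leak inspection 66 days ago vs limit 60 → not met
8. pollution liability coverage $3,175,000 ≥ $2,975,000 → met
9. certified spill responders 5 ≥ 4 → met
Not met: 1, 2, 3, 4, 5, 7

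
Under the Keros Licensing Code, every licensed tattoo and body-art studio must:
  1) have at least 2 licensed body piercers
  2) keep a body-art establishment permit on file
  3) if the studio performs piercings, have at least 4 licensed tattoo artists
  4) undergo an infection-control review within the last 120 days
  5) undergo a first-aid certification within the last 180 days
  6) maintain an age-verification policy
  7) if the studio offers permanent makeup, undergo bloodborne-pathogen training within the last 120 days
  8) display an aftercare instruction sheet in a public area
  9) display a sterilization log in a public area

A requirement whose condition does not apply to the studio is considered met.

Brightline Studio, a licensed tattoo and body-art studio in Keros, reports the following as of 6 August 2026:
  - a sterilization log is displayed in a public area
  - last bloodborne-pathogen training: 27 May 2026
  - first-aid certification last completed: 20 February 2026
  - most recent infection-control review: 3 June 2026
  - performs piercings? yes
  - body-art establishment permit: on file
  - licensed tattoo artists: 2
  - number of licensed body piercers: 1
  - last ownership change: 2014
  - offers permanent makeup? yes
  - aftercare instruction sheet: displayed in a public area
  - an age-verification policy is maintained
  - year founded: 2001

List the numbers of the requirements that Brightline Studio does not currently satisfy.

1. licensed body piercers 1 < 2 → not met
2. body-art establishment permit present → met
3. condition 'performs piercings' holds; licensed tattoo artists 2 < 4 → not met
4. infection-control review 64 days ago vs limit 120 → met
5. first-aid certification 167 days ago vs limit 180 → met
6. age-verification policy present → met
7. condition 'offers permanent makeup' holds; bloodborne-pathogen training 71 days ago vs limit 120 → met
8. aftercare instruction sheet present → met
9. sterilization log present → met
Not met: 1, 3

1, 3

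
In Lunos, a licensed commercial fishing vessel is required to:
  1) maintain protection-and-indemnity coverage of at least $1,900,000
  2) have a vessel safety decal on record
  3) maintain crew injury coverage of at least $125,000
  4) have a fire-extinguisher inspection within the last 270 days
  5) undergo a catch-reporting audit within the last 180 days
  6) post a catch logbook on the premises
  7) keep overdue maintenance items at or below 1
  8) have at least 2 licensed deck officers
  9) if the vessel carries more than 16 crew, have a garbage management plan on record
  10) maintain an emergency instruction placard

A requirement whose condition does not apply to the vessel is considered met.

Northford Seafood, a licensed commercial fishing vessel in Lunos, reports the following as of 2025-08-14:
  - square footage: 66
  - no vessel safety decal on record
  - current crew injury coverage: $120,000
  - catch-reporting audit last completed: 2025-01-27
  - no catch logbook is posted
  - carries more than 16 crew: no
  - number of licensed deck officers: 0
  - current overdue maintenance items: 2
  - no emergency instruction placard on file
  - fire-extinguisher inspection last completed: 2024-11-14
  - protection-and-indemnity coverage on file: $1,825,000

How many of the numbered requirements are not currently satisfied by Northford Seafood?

9

1. protection-and-indemnity coverage $1,825,000 < $1,900,000 → not met
2. vessel safety decal absent → not met
3. crew injury coverage $120,000 < $125,000 → not met
4. fire-extinguisher inspection 273 days ago vs limit 270 → not met
5. catch-reporting audit 199 days ago vs limit 180 → not met
6. catch logbook absent → not met
7. overdue maintenance items 2 > 1 → not met
8. licensed deck officers 0 < 2 → not met
9. condition 'carries more than 16 crew' does not hold → requirement n/a → met
10. emergency instruction placard absent → not met
Not met: 9 of 10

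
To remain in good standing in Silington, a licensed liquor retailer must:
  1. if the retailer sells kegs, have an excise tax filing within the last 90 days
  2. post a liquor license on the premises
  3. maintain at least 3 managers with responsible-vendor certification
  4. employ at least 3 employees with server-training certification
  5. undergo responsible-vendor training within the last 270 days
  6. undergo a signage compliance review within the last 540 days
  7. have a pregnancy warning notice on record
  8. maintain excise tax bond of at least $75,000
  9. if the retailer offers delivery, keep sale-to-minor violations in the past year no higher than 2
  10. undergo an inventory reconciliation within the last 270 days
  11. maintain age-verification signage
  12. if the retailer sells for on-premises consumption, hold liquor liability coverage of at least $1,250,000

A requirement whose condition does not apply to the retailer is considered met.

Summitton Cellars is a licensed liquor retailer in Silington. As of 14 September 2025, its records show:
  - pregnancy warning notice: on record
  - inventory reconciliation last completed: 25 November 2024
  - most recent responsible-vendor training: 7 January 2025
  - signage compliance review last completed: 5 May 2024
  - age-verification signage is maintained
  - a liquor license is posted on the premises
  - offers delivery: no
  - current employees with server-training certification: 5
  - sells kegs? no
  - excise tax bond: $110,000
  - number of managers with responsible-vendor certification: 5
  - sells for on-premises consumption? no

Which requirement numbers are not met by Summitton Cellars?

1. condition 'sells kegs' does not hold → requirement n/a → met
2. liquor license present → met
3. managers with responsible-vendor certification 5 ≥ 3 → met
4. employees with server-training certification 5 ≥ 3 → met
5. responsible-vendor training 250 days ago vs limit 270 → met
6. signage compliance review 497 days ago vs limit 540 → met
7. pregnancy warning notice present → met
8. excise tax bond $110,000 ≥ $75,000 → met
9. condition 'offers delivery' does not hold → requirement n/a → met
10. inventory reconciliation 293 days ago vs limit 270 → not met
11. age-verification signage present → met
12. condition 'sells for on-premises consumption' does not hold → requirement n/a → met
Not met: 10

10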